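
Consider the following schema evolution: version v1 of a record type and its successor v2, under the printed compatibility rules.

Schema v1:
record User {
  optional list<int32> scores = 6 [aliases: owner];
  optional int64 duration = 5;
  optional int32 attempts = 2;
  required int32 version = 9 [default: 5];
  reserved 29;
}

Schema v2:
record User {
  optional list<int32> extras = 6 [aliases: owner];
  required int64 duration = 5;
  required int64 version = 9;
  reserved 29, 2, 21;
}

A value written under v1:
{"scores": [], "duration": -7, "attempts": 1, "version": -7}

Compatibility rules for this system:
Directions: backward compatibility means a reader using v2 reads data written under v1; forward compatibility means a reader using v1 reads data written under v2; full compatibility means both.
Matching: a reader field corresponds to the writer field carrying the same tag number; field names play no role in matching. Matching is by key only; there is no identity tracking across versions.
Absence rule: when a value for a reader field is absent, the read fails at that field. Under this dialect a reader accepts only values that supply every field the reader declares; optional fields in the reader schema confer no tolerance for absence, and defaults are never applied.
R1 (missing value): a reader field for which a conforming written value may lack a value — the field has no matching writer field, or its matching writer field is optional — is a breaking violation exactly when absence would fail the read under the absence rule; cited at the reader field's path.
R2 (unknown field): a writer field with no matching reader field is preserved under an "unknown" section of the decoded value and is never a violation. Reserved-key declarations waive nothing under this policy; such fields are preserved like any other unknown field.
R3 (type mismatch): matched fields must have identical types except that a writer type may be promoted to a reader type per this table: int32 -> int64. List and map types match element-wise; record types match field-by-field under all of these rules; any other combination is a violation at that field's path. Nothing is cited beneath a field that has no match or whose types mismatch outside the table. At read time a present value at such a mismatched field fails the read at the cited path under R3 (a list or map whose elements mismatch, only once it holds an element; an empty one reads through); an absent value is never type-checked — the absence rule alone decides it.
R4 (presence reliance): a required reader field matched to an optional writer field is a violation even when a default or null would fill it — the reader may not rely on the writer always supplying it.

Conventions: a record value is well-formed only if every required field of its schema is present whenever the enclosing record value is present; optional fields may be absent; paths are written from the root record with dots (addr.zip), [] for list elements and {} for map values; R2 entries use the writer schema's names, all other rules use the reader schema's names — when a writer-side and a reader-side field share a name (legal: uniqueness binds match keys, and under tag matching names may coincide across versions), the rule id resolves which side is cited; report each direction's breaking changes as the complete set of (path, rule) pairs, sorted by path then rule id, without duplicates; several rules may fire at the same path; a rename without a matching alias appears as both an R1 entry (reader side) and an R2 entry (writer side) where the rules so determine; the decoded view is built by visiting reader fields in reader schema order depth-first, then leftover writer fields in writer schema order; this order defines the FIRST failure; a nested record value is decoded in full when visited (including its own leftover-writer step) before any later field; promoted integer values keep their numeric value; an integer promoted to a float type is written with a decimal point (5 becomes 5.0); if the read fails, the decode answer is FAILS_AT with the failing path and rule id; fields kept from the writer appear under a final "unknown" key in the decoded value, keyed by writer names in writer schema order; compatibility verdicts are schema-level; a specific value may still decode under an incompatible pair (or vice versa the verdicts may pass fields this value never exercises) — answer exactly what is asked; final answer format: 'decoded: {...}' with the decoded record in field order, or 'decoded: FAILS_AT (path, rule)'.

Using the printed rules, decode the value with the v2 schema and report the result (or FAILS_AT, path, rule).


decoded: {"extras": [], "duration": -7, "version": -7, "unknown": {"attempts": 1}}

the writer's type comes first in each User pair
decode walk for User under reader schema v2:
  extras := [] (from writer scores)
  duration := -7
  version := -7 (int32 -> int64)
  writer attempts: kept under "unknown"
  => decoded: {"extras": [], "duration": -7, "version": -7, "unknown": {"attempts": 1}}
the rest of the User diff is inert for this question:
  field duration in record User: optional changed to required -> affects the rule determinations only; this particular User value decodes identically
  field version in record User: type int32 changed to int64 (its default is dropped) -> affects the rule determinations only; this particular User value decodes identically


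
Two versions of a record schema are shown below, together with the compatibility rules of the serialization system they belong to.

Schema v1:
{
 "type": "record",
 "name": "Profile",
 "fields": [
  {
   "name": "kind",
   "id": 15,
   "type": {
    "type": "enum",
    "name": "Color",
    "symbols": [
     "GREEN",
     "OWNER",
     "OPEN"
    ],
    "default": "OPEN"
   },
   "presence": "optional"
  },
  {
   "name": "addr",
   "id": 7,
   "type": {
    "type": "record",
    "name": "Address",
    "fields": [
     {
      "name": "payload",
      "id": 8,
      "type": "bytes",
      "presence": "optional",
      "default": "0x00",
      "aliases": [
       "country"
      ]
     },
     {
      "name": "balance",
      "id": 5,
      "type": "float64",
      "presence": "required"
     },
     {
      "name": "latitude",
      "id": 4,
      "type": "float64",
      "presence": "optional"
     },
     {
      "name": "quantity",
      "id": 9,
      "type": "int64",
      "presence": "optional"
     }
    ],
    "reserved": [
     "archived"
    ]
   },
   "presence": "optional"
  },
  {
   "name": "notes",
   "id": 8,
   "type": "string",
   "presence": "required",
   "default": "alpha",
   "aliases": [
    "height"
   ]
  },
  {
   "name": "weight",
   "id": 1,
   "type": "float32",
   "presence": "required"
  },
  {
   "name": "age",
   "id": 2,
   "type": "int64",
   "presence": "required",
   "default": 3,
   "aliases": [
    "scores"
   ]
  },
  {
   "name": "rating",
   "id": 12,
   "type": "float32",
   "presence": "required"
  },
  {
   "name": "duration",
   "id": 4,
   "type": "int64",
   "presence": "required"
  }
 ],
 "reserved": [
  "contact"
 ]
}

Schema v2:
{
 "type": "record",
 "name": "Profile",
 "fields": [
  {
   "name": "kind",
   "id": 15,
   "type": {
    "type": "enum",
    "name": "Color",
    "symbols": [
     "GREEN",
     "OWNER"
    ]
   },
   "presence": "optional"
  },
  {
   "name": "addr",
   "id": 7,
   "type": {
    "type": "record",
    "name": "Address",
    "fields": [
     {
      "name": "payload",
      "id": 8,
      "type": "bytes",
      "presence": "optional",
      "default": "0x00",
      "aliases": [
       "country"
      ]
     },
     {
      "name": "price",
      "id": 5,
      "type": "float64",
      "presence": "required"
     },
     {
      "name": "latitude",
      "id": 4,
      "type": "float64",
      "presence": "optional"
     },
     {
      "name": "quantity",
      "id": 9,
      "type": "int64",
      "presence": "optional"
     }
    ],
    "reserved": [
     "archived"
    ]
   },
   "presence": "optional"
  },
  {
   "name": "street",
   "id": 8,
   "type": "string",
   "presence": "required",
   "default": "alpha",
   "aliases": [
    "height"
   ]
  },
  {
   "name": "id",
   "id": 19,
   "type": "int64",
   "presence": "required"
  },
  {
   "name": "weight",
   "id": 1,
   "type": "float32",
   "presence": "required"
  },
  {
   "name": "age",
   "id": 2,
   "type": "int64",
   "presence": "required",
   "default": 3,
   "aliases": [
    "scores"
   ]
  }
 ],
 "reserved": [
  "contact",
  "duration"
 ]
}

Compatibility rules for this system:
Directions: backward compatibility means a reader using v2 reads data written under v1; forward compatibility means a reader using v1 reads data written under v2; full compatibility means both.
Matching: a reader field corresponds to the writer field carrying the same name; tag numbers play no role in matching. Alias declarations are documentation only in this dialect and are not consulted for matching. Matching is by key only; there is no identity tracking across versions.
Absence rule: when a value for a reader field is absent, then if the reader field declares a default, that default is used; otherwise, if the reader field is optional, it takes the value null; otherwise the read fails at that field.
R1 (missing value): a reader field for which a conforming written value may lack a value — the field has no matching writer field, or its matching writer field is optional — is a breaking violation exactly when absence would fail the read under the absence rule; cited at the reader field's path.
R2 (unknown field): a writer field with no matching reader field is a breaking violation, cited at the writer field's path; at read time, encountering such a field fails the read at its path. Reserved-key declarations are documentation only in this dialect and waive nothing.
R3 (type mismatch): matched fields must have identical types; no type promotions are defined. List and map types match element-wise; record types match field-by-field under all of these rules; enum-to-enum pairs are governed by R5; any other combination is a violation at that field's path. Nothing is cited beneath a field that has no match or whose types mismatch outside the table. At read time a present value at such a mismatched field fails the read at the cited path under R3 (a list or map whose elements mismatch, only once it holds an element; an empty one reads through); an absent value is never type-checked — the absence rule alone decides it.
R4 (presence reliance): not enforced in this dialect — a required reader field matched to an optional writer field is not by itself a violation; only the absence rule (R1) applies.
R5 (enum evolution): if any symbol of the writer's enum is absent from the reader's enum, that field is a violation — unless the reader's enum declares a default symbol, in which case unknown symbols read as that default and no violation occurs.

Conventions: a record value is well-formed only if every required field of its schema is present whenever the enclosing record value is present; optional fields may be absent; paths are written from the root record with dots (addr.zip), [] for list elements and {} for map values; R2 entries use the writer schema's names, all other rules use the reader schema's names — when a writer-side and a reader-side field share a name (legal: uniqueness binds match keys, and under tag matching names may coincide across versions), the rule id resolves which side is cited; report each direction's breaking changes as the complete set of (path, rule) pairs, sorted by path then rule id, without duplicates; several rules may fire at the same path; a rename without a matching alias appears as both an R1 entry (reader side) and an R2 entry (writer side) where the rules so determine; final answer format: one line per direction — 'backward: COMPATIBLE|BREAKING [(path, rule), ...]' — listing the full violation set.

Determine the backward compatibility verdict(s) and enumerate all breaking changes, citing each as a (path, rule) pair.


the writer's type comes first in each Profile pair
backward pass over Profile, reader schema v2, writer schema v1:
  writer optional, Color -> Color: reader kind maps from writer kind
  writer optional, Address -> Address: reader addr maps from writer addr
  street: no writer-side match
  id: no writer-side match
  writer required, float32 -> float32: reader weight maps from writer weight
  writer required, int64 -> int64: reader age maps from writer age
  notes (writer side), unknown to reader
  rating (writer side), unknown to reader
  duration (writer side), unknown to reader
  writer optional, bytes -> bytes: reader addr.payload maps from writer addr.payload
  addr.price: no writer-side match
  writer optional, float64 -> float64: reader addr.latitude maps from writer addr.latitude
  writer optional, int64 -> int64: reader addr.quantity maps from writer addr.quantity
  addr.balance (writer side), unknown to reader
  violation R2 at addr.balance
  violation R1 at addr.price
  violation R2 at duration
  violation R1 at id
  violation R5 at kind
  violation R2 at notes
  violation R2 at rating
  => 7 violation(s): backward is BREAKING for Profile

backward: BREAKING [(addr.balance, R2), (addr.price, R1), (duration, R2), (id, R1), (kind, R5), (notes, R2), (rating, R2)]


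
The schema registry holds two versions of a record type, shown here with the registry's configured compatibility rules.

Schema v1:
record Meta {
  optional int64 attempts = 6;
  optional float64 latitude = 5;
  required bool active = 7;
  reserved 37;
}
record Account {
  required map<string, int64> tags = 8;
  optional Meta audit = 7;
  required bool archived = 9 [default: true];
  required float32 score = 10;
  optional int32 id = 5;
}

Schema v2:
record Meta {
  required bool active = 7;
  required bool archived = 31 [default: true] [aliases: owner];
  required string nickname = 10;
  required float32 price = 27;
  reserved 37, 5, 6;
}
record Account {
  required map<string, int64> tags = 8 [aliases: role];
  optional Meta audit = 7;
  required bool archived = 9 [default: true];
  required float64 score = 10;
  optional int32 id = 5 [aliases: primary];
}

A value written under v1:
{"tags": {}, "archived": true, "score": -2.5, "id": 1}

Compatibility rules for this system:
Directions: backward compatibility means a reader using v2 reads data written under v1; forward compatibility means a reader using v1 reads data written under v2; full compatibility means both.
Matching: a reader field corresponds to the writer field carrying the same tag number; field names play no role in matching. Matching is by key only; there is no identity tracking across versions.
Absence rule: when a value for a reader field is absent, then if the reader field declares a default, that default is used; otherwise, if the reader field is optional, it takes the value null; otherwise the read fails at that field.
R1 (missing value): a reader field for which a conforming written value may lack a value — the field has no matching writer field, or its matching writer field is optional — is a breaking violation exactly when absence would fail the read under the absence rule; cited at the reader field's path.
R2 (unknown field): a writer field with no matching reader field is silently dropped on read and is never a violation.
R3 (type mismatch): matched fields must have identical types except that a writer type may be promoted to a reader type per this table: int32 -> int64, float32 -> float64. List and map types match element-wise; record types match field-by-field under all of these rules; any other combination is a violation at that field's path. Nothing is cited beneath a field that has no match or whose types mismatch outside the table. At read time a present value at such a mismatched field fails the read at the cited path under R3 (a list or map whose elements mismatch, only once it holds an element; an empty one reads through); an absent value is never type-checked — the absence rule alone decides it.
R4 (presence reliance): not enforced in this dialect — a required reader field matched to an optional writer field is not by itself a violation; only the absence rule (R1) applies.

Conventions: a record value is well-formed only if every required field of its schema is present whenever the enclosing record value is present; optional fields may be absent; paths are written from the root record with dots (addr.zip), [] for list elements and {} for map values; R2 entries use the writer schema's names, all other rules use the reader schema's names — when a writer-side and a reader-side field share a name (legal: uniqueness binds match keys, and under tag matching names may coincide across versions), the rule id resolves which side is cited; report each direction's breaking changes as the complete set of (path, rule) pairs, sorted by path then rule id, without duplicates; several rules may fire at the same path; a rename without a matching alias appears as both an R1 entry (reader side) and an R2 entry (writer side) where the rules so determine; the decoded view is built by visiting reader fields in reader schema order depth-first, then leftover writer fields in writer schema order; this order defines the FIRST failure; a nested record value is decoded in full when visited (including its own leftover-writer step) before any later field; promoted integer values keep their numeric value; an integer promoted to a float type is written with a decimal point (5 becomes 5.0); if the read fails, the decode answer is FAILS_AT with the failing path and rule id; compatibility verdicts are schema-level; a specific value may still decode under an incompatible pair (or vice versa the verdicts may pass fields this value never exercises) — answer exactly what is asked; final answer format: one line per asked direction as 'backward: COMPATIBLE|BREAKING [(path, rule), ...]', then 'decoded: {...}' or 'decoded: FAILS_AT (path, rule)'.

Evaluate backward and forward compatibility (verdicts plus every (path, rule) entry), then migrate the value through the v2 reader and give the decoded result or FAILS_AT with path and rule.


each type pair in Account: writer, then reader
backward pass over Account, reader schema v2, writer schema v1:
  tags: paired with writer tags (map<string, int64> -> map<string, int64>; writer required)
  audit: paired with writer audit (Meta -> Meta; writer optional)
  archived: paired with writer archived (bool -> bool; writer required)
  score: paired with writer score (float32 -> float64; writer required)
  id: paired with writer id (int32 -> int32; writer optional)
  audit.active: paired with writer audit.active (bool -> bool; writer required)
  audit.archived: no writer-side match
  audit.nickname: no writer-side match
  audit.price: no writer-side match
  writer field audit.attempts has no reader counterpart
  writer field audit.latitude has no reader counterpart
  R1 fires at audit.nickname
  R1 fires at audit.price
  => backward verdict for Account: BREAKING, 2 violation(s)
forward pass over Account, reader schema v1, writer schema v2:
  tags: paired with writer tags (map<string, int64> -> map<string, int64>; writer required)
  audit: paired with writer audit (Meta -> Meta; writer optional)
  archived: paired with writer archived (bool -> bool; writer required)
  score: paired with writer score (float64 -> float32; writer required)
  id: paired with writer id (int32 -> int32; writer optional)
  audit.attempts: no writer-side match
  audit.latitude: no writer-side match
  audit.active: paired with writer audit.active (bool -> bool; writer required)
  writer field audit.archived has no reader counterpart
  writer field audit.nickname has no reader counterpart
  writer field audit.price has no reader counterpart
  R3 fires at score
  => forward verdict for Account: BREAKING, 1 violation(s)
decode (reader v2):
  tags := {}
  audit := null (absent, optional -> null)
  archived := true
  score := -2.5 (float32 -> float64)
  id := 1
  => decoded: {"tags": {}, "audit": null, "archived": true, "score": -2.5, "id": 1}

backward: BREAKING [(audit.nickname, R1), (audit.price, R1)]; forward: BREAKING [(score, R3)]; decoded: {"tags": {}, "audit": null, "archived": true, "score": -2.5, "id": 1}


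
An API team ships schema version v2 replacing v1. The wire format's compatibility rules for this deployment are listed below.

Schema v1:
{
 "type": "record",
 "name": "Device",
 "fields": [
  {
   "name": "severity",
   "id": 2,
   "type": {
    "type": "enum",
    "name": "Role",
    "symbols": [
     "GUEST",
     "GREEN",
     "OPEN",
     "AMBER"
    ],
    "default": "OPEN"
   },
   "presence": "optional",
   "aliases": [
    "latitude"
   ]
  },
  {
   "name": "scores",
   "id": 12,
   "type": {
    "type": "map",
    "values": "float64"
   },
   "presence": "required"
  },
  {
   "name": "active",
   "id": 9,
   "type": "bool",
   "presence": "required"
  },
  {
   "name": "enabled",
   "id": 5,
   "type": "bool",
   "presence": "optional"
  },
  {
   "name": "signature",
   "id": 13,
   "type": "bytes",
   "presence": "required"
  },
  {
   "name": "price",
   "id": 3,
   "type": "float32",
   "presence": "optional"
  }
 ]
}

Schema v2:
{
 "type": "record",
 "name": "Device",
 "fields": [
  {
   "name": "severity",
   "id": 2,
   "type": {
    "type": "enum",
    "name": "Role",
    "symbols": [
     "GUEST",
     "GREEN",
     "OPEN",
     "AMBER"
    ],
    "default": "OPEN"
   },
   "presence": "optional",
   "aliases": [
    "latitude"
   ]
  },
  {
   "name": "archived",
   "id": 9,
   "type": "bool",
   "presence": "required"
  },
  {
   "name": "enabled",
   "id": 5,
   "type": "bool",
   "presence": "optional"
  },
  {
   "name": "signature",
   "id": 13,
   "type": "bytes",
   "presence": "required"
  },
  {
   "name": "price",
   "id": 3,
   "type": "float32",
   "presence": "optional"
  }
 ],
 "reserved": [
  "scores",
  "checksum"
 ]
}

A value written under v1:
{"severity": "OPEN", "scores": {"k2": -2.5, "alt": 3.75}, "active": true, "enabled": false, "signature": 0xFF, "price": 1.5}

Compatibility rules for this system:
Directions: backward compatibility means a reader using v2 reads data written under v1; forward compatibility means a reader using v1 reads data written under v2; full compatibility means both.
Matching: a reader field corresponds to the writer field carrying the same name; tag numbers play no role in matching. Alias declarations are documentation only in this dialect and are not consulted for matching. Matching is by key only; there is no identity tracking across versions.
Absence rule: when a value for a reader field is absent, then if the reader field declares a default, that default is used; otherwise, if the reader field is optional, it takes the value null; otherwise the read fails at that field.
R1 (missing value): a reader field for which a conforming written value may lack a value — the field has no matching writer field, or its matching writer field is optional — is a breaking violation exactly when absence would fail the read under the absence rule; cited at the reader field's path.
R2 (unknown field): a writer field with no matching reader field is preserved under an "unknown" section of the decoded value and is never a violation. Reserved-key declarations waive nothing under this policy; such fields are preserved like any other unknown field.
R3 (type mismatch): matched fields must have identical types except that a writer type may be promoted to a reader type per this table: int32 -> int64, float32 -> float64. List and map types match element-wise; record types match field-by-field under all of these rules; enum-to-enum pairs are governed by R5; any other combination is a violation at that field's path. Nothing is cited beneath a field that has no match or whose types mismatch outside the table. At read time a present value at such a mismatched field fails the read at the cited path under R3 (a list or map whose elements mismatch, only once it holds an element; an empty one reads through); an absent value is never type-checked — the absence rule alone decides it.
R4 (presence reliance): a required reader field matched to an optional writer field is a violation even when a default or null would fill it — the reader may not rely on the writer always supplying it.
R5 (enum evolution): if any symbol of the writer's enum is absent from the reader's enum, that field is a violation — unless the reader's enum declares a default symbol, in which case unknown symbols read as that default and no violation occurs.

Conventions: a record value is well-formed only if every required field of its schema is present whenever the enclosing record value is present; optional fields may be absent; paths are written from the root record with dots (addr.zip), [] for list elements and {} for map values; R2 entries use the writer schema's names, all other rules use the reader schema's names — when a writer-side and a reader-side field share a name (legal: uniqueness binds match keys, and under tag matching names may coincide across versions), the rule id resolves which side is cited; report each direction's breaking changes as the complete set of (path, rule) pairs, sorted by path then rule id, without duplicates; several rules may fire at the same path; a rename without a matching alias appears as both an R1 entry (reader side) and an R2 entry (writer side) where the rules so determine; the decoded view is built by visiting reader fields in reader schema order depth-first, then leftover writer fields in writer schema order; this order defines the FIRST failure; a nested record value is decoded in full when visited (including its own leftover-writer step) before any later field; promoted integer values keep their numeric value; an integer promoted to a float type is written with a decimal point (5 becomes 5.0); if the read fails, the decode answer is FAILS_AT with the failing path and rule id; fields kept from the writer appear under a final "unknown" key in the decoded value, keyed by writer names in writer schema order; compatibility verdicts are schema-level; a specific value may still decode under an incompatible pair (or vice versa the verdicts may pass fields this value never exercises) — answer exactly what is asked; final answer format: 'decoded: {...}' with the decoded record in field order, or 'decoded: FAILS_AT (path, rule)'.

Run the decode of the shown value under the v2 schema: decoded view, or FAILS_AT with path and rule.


in Device below, arrows point writer -> reader
decode walk for Device under reader schema v2:
  severity := "OPEN"
  read fails at archived under R1 (no fill)
  => FAILS_AT (archived, R1)
the other Device changes do not affect what is asked:
  removed field scores from record Device (its key "scores" joins the reserved list) -> a verdict-level change on Device — the shown value reads the same

decoded: FAILS_AT (archived, R1)


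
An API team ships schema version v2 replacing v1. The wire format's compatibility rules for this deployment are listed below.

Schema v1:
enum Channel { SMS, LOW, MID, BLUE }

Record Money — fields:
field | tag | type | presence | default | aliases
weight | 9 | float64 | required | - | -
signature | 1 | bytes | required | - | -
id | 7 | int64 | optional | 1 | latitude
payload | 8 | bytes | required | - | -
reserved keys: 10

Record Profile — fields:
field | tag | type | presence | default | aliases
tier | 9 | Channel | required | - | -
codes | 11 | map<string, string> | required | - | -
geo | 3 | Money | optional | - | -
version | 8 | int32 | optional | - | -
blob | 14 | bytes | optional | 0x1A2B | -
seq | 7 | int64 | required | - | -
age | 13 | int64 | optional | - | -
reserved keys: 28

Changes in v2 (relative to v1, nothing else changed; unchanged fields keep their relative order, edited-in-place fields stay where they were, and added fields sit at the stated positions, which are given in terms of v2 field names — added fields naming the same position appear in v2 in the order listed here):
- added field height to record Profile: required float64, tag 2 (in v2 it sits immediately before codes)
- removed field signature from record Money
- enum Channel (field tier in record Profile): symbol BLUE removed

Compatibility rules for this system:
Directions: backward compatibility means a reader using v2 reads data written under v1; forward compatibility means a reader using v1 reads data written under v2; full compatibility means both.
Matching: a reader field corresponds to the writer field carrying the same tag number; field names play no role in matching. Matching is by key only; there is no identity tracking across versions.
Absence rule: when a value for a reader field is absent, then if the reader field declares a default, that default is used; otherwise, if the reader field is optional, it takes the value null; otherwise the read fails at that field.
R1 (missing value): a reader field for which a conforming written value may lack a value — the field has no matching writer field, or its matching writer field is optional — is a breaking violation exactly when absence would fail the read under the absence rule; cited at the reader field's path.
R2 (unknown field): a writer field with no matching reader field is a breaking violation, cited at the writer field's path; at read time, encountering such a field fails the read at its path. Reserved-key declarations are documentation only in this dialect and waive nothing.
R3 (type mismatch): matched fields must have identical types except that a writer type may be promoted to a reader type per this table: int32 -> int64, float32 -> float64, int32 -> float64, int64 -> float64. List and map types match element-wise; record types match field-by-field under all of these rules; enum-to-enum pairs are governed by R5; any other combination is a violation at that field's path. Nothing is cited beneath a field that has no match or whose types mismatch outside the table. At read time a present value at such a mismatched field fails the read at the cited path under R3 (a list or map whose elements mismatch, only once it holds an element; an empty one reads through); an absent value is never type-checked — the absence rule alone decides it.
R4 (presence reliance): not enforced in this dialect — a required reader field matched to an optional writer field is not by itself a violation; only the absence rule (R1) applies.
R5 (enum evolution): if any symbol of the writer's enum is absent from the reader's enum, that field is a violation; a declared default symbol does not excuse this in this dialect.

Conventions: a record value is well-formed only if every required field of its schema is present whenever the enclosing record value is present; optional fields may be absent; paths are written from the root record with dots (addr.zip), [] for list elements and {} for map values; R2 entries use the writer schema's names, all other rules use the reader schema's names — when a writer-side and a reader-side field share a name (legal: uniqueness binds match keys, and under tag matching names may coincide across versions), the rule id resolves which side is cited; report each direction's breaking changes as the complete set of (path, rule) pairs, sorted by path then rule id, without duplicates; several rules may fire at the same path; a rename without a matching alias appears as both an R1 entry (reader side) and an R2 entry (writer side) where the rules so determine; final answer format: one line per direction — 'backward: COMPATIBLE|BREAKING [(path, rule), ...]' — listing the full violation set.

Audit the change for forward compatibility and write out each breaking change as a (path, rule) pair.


forward: BREAKING [(geo.signature, R1), (height, R2)]

arrows below run writer -> reader for Profile
forward analysis of Profile with v1 as reader and v2 as writer:
  tier: paired with writer tier (Channel -> Channel; writer required)
  codes: paired with writer codes (map<string, string> -> map<string, string>; writer required)
  geo: paired with writer geo (Money -> Money; writer optional)
  version: paired with writer version (int32 -> int32; writer optional)
  blob: paired with writer blob (bytes -> bytes; writer optional)
  seq: paired with writer seq (int64 -> int64; writer required)
  age: paired with writer age (int64 -> int64; writer optional)
  writer field height has no reader counterpart
  geo.weight: paired with writer geo.weight (float64 -> float64; writer required)
  no writer field matches reader geo.signature
  geo.id: paired with writer geo.id (int64 -> int64; writer optional)
  geo.payload: paired with writer geo.payload (bytes -> bytes; writer required)
  violation R1 at geo.signature
  violation R2 at height
  => forward: BREAKING (2)
diffs on Profile not affecting the asked answer:
  enum Channel (field tier in record Profile): symbol BLUE removed -> fires only in the backward direction of Profile, which is not asked here


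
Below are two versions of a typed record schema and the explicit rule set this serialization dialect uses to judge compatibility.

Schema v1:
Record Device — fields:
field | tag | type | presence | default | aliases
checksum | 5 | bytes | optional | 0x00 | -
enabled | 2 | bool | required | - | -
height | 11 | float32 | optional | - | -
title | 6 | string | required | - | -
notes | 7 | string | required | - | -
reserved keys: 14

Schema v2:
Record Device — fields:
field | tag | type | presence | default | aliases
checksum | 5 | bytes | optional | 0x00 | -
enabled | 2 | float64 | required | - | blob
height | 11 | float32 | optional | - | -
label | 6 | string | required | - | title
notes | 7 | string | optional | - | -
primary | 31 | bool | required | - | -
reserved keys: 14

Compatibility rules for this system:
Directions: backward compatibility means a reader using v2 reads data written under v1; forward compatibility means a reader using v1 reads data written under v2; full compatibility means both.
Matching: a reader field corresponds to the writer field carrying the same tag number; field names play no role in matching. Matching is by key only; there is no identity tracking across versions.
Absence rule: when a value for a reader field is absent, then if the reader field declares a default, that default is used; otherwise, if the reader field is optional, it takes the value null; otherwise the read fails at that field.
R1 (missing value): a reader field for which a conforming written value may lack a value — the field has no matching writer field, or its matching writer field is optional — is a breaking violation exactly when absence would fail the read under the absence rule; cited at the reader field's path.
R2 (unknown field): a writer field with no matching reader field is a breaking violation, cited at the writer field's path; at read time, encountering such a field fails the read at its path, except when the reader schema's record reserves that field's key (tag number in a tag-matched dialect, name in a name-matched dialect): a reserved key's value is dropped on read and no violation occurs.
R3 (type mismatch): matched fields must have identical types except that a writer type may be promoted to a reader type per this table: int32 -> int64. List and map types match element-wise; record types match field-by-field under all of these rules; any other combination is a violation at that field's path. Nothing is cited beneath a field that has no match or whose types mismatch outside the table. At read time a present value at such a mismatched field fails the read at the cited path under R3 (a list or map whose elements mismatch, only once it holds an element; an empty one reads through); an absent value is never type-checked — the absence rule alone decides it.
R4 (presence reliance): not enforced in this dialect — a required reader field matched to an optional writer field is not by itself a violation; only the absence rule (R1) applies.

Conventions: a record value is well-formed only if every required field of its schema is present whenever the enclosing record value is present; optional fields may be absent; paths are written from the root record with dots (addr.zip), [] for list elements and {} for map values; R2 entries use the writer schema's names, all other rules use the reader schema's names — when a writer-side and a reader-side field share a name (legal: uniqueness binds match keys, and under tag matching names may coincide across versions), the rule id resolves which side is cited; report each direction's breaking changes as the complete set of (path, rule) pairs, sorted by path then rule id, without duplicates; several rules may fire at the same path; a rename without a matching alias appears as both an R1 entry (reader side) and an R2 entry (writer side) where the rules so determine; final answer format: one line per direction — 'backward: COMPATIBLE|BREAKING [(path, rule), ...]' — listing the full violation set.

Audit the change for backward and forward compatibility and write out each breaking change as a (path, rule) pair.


backward: BREAKING [(enabled, R3), (primary, R1)]; forward: BREAKING [(enabled, R3), (notes, R1), (primary, R2)]

arrows below run writer -> reader for Device
backward for Device (reader v2, writer v1):
  writer optional, bytes -> bytes: reader checksum maps from writer checksum
  writer required, bool -> float64: reader enabled maps from writer enabled
  writer optional, float32 -> float32: reader height maps from writer height
  writer required, string -> string: reader label maps from writer title
  writer required, string -> string: reader notes maps from writer notes
  no writer field matches reader primary
  R3 fires at enabled
  R1 fires at primary
  backward on Device therefore BREAKING (2)
forward for Device (reader v1, writer v2):
  writer optional, bytes -> bytes: reader checksum maps from writer checksum
  writer required, float64 -> bool: reader enabled maps from writer enabled
  writer optional, float32 -> float32: reader height maps from writer height
  writer required, string -> string: reader title maps from writer label
  writer optional, string -> string: reader notes maps from writer notes
  leftover writer field: primary
  R3 fires at enabled
  R1 fires at notes
  R2 fires at primary
  forward on Device therefore BREAKING (3)


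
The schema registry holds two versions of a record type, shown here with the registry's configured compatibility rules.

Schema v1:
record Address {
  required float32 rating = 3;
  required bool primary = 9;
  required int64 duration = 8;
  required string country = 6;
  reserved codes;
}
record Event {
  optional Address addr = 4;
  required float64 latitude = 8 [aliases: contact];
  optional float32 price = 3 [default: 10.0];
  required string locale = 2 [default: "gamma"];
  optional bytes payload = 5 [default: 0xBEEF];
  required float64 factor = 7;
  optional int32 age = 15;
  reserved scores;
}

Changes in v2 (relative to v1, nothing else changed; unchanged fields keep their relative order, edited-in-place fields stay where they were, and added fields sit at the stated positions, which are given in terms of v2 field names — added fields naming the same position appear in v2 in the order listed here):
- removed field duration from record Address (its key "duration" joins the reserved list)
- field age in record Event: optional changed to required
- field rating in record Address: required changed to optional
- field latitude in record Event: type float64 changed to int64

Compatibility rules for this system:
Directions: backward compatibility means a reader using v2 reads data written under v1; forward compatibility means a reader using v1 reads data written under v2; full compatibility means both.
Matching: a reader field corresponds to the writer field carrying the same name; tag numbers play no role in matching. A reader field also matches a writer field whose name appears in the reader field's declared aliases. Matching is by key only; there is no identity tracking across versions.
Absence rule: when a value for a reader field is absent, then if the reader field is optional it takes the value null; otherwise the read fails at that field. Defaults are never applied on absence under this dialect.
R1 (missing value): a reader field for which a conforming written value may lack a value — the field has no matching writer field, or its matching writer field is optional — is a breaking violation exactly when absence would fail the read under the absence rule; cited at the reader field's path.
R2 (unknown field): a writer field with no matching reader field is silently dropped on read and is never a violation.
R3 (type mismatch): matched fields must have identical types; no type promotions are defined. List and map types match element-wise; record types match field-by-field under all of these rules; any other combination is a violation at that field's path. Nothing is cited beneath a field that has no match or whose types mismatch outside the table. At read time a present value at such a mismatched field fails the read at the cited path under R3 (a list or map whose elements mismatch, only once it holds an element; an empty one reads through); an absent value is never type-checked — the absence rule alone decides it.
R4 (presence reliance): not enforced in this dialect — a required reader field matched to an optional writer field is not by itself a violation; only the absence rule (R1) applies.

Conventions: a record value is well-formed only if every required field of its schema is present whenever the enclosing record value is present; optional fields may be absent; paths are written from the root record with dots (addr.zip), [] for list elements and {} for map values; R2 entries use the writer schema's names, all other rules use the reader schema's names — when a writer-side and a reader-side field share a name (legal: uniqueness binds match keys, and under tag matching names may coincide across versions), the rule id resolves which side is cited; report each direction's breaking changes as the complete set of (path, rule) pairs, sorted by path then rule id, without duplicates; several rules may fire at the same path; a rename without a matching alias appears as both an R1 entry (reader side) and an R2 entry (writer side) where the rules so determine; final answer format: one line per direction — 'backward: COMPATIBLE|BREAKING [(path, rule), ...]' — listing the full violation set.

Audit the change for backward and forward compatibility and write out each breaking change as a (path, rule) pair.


backward: BREAKING [(age, R1), (latitude, R3)]; forward: BREAKING [(addr.duration, R1), (addr.rating, R1), (latitude, R3)]

arrows below run writer -> reader for Event
backward on Event — v2 reading data written by v1:
  writer optional, Address -> Address: reader addr maps from writer addr
  writer required, float64 -> int64: reader latitude maps from writer latitude
  writer optional, float32 -> float32: reader price maps from writer price
  writer required, string -> string: reader locale maps from writer locale
  writer optional, bytes -> bytes: reader payload maps from writer payload
  writer required, float64 -> float64: reader factor maps from writer factor
  writer optional, int32 -> int32: reader age maps from writer age
  writer required, float32 -> float32: reader addr.rating maps from writer addr.rating
  writer required, bool -> bool: reader addr.primary maps from writer addr.primary
  writer required, string -> string: reader addr.country maps from writer addr.country
  addr.duration (writer side), unknown to reader
  rule R1 violated at age
  rule R3 violated at latitude
  => backward: BREAKING (2)
forward on Event — v1 reading data written by v2:
  writer optional, Address -> Address: reader addr maps from writer addr
  writer required, int64 -> float64: reader latitude maps from writer latitude
  writer optional, float32 -> float32: reader price maps from writer price
  writer required, string -> string: reader locale maps from writer locale
  writer optional, bytes -> bytes: reader payload maps from writer payload
  writer required, float64 -> float64: reader factor maps from writer factor
  writer required, int32 -> int32: reader age maps from writer age
  writer optional, float32 -> float32: reader addr.rating maps from writer addr.rating
  writer required, bool -> bool: reader addr.primary maps from writer addr.primary
  addr.duration: no writer-side match
  writer required, string -> string: reader addr.country maps from writer addr.country
  rule R1 violated at addr.duration
  rule R1 violated at addr.rating
  rule R3 violated at latitude
  => forward: BREAKING (3)
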